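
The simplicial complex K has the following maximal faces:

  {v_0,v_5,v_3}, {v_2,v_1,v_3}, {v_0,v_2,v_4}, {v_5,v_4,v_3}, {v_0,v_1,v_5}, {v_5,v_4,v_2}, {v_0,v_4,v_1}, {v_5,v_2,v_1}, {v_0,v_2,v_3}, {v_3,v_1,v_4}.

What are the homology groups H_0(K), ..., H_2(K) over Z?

H_0 = Z,  H_1 = Z/2Z,  H_2 = 0.

Fix the vertex order v_0 < v_1 < v_2 < v_3 < v_4 < v_5 and write every simplex with vertices in increasing order. Then dim K = 2 and the simplices of K are:

  0-simplices (6): [v_0], [v_1], [v_2], [v_3], [v_4], [v_5]
  1-simplices (15): (15 of them)
  2-simplices (10): [v_0,v_1,v_4], [v_0,v_1,v_5], [v_0,v_2,v_3], [v_0,v_2,v_4], [v_0,v_3,v_5], [v_1,v_2,v_3], [v_1,v_2,v_5], [v_1,v_3,v_4], [v_2,v_4,v_5], [v_3,v_4,v_5]

giving chain groups C_0 ≅ Z^6, C_1 ≅ Z^15, C_2 ≅ Z^10.

The boundary map ∂_1: C_1 → C_0 sends each edge [p,q] (with p < q) to q − p. For instance
  ∂[v_0,v_2] = [v_2] − [v_0].
The 6×15 boundary matrix has rank 5 and Smith normal form diag(1,1,1,1,1).

The boundary map ∂_2: C_2 → C_1 maps a triangle to the signed sum of its edges. For instance
  ∂[v_1,v_3,v_4] = [v_3,v_4] − [v_1,v_4] + [v_1,v_3],
  ∂[v_0,v_2,v_4] = [v_2,v_4] − [v_0,v_4] + [v_0,v_2].
This gives a 15×10 integer matrix of rank 10; reducing to Smith normal form yields diagonal entries (1,1,1,1,1,1,1,1,1,2).

From H_k ≅ ker(∂_k) / im(∂_{k+1}) we obtain:

  H_0: rank C_0 − rank ∂_1 = 6 − 5 = 1, and the invariant factors of ∂_1 are all 1, so H_0 = Z.
  H_1: rank ker ∂_1 − rank ∂_2 = (15 − 5) − 10 = 0, and ∂_2 has invariant factor 2 > 1, so H_1 = Z/2Z.
  H_2: rank ker ∂_2 − rank ∂_3 = (10 − 10) − 0 = 0, and there is no ∂_3, so H_2 = 0.

As a check, the Euler characteristic is 6 − 15 + 10 = 1, which agrees with 1 − 0 + 0 = 1.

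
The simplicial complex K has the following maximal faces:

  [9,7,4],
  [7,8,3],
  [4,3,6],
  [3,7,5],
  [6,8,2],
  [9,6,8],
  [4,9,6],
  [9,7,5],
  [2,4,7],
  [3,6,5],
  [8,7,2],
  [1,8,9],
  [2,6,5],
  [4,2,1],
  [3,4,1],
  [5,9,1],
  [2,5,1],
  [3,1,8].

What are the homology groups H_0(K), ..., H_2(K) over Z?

K has 9 vertices, 27 edges, 18 triangles.
rank ∂_0 = 0, rank ∂_1 = 8 ⇒ b_0 = 9 − 0 − 8 = 1; all invariant factors of ∂_1 are 1 so no torsion. So H_0 ≅ Z.
rank ∂_1 = 8, rank ∂_2 = 17 ⇒ b_1 = 27 − 8 − 17 = 2; all invariant factors of ∂_2 are 1 so no torsion. So H_1 ≅ Z^2.
rank ∂_2 = 17, rank ∂_3 = 0 ⇒ b_2 = 18 − 17 − 0 = 1. So H_2 ≅ Z.

H_0 = Z,  H_1 = Z^2,  H_2 = Z.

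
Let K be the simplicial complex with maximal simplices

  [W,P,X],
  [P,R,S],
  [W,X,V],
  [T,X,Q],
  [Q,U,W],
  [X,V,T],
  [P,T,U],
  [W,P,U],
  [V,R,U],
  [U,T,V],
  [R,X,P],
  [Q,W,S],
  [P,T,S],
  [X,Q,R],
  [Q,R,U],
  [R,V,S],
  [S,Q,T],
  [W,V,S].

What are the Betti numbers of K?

Take the total order P < Q < R < S < T < U < V < W < X on the vertex set. Then K (dimension 2) consists of the simplices:

  0-simplices (9): P, Q, R, S, T, U, V, W, X
  1-simplices (27): PR, PS, PT, PU, PW, PX, QR, QS, QT, QU, QW, QX, RS, RU, RV, RX, ST, SV, SW, TU, TV, TX, UV, UW, VW, VX, WX
  2-simplices (18): PRS, PRX, PST, PTU, PUW, PWX, QRU, QRX, QST, QSW, QTX, QUW, RSV, RUV, SVW, TUV, TVX, VWX

so the chain groups are C_0 ≅ Z^9, C_1 ≅ Z^27, C_2 ≅ Z^18.

Boundary ∂_1: C_1 → C_0 sends each edge [p,q] (with p < q) to q − p.
The resulting 9×27 matrix has rank 8, and its Smith normal form has invariant factors (1,1,1,1,1,1,1,1).

Boundary ∂_2: C_2 → C_1 sends each 2-simplex [p,q,r] to [q,r] − [p,r] + [p,q]. For instance
  ∂PRX = RX − PX + PR,
  ∂QUW = UW − QW + QU.
The 27×18 boundary matrix has rank 17 and Smith normal form diag(1,1,1,1,1,1,1,1,1,1,1,1,1,1,1,1,1).

From H_k ≅ ker(∂_k) / im(∂_{k+1}) we obtain:

  H_0: rank C_0 − rank ∂_1 = 9 − 8 = 1, and the invariant factors of ∂_1 are all 1, so H_0 ≅ Z.
  H_1: rank ker ∂_1 − rank ∂_2 = (27 − 8) − 17 = 2, and the invariant factors of ∂_2 are all 1, so H_1 ≅ Z^2.
  H_2: rank ker ∂_2 − rank ∂_3 = (18 − 17) − 0 = 1, and there is no ∂_3, so H_2 ≅ Z.

As a check, the Euler characteristic is 9 − 27 + 18 = 0, which agrees with 1 − 2 + 1 = 0.

Hence the Betti numbers are b_0 = 1, b_1 = 2, b_2 = 1.

b_0 = 1, b_1 = 2, b_2 = 1.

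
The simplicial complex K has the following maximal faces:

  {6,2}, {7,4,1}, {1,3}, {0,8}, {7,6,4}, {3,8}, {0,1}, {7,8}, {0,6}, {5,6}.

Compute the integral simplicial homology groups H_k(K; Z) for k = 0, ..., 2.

Take the total order 0 < 1 < 2 < 3 < 4 < 5 < 6 < 7 < 8 on the vertex set. Then K (dimension 2) consists of the simplices:

  0-simplices (9): [0], [1], [2], [3], [4], [5], [6], [7], [8]
  1-simplices (13): [0,1], [0,6], [0,8], [1,3], [1,4], [1,7], [2,6], [3,8], [4,6], [4,7], [5,6], [6,7], [7,8]
  2-simplices (2): [1,4,7], [4,6,7]

Hence C_0 ≅ Z^9, C_1 ≅ Z^13, C_2 ≅ Z^2.

Boundary ∂_1: C_1 → C_0 is given by ∂[p,q] = [q] − [p].
This gives a 9×13 integer matrix of rank 8; reducing to Smith normal form yields diagonal entries (1,1,1,1,1,1,1,1).

∂_2: C_2 → C_1 maps a triangle to the signed sum of its edges. For instance
  ∂[4,6,7] = [6,7] − [4,7] + [4,6],
  ∂[1,4,7] = [4,7] − [1,7] + [1,4].
As a 13×2 matrix over Z this has rank 2, with invariant factors (1,1).

Computing H_k = (kernel of ∂_k) / (image of ∂_{k+1}):

  H_0: rank C_0 − rank ∂_1 = 9 − 8 = 1, and the invariant factors of ∂_1 are all 1, so H_0 ≅ Z.
  H_1: rank ker ∂_1 − rank ∂_2 = (13 − 8) − 2 = 3, and the invariant factors of ∂_2 are all 1, so H_1 ≅ Z^3.
  H_2: rank ker ∂_2 − rank ∂_3 = (2 − 2) − 0 = 0, and there is no ∂_3, so H_2 ≅ 0.

As a check, the Euler characteristic is 9 − 13 + 2 = -2, which agrees with 1 − 3 + 0 = -2.

H_0 = Z,  H_1 = Z^3,  H_2 = 0.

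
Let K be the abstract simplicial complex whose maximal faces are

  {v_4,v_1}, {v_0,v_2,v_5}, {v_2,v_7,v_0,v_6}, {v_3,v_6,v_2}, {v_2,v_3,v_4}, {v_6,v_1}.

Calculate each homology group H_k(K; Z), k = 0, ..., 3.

H_0 = Z,  H_1 = Z,  H_2 = 0,  H_3 = 0.

Order the vertices as v_0 < v_1 < v_2 < v_3 < v_4 < v_5 < v_6 < v_7. Listing each simplex with vertices in this order, K has dimension 3 with simplices:

  0-simplices (8): [v_0], [v_1], [v_2], [v_3], [v_4], [v_5], [v_6], [v_7]
  1-simplices (14): [v_0,v_2], [v_0,v_5], [v_0,v_6], [v_0,v_7], [v_1,v_4], [v_1,v_6], [v_2,v_3], [v_2,v_4], [v_2,v_5], [v_2,v_6], [v_2,v_7], [v_3,v_4], [v_3,v_6], [v_6,v_7]
  2-simplices (7): [v_0,v_2,v_5], [v_0,v_2,v_6], [v_0,v_2,v_7], [v_0,v_6,v_7], [v_2,v_3,v_4], [v_2,v_3,v_6], [v_2,v_6,v_7]
  3-simplices (1): [v_0,v_2,v_6,v_7]

giving chain groups C_0 ≅ Z^8, C_1 ≅ Z^14, C_2 ≅ Z^7, C_3 ≅ Z^1.

Boundary ∂_1: C_1 → C_0 is given by ∂[p,q] = [q] − [p].
As a 8×14 matrix over Z this has rank 7, with invariant factors (1,1,1,1,1,1,1).

Boundary ∂_2: C_2 → C_1 acts by ∂[p,q,r] = [q,r] − [p,r] + [p,q]. For instance
  ∂[v_0,v_2,v_7] = [v_2,v_7] − [v_0,v_7] + [v_0,v_2],
  ∂[v_2,v_3,v_4] = [v_3,v_4] − [v_2,v_4] + [v_2,v_3].
The resulting 14×7 matrix has rank 6, and its Smith normal form has invariant factors (1,1,1,1,1,1).

∂_3: C_3 → C_2 sends each 3-simplex σ to the alternating sum Σ_i (−1)^i (σ with its i-th vertex removed). For instance
  ∂[v_0,v_2,v_6,v_7] = [v_2,v_6,v_7] − [v_0,v_6,v_7] + [v_0,v_2,v_7] − [v_0,v_2,v_6].
As a 7×1 matrix over Z this has rank 1, with invariant factors (1).

Reading off H_k = ker ∂_k / im ∂_{k+1}:

  H_0: rank C_0 − rank ∂_1 = 8 − 7 = 1, and the invariant factors of ∂_1 are all 1, so H_0 = Z.
  H_1: rank ker ∂_1 − rank ∂_2 = (14 − 7) − 6 = 1, and the invariant factors of ∂_2 are all 1, so H_1 = Z.
  H_2: rank ker ∂_2 − rank ∂_3 = (7 − 6) − 1 = 0, and the invariant factors of ∂_3 are all 1, so H_2 = 0.
  H_3: rank ker ∂_3 − rank ∂_4 = (1 − 1) − 0 = 0, and there is no ∂_4, so H_3 = 0.

As a check, the Euler characteristic is 8 − 14 + 7 − 1 = 0, which agrees with 1 − 1 + 0 − 0 = 0.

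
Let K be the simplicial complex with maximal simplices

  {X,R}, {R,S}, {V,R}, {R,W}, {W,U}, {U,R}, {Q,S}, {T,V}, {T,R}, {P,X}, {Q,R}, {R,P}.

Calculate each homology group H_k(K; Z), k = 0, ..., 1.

H_0 = Z,  H_1 = Z^4.

Order the vertices as P < Q < R < S < T < U < V < W < X. Listing each simplex with vertices in this order, K has dimension 1 with simplices:

  0-simplices (9): P, Q, R, S, T, U, V, W, X
  1-simplices (12): PR, PX, QR, QS, RS, RT, RU, RV, RW, RX, TV, UW

Hence C_0 ≅ Z^9, C_1 ≅ Z^12.

The boundary map ∂_1: C_1 → C_0 maps an edge to its endpoints' difference, ∂[p,q] = q − p. For instance
  ∂PX = X − P.
The 9×12 boundary matrix has rank 8 and Smith normal form diag(1,1,1,1,1,1,1,1).

From H_k ≅ ker(∂_k) / im(∂_{k+1}) we obtain:

  H_0: rank C_0 − rank ∂_1 = 9 − 8 = 1, and the invariant factors of ∂_1 are all 1, so H_0 ≅ Z.
  H_1: rank ker ∂_1 − rank ∂_2 = (12 − 8) − 0 = 4, and there is no ∂_2, so H_1 ≅ Z^4.

As a check, the Euler characteristic is 9 − 12 = -3, which agrees with 1 − 4 = -3.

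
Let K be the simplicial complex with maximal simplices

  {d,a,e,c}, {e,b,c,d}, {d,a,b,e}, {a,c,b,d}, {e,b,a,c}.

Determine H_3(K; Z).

H_3 ≅ Z.

Fix the vertex order a < b < c < d < e and write every simplex with vertices in increasing order. Then dim K = 3 and the simplices of K are:

  0-simplices (5): a, b, c, d, e
  1-simplices (10): ab, ac, ad, ae, bc, bd, be, cd, ce, de
  2-simplices (10): abc, abd, abe, acd, ace, ade, bcd, bce, bde, cde
  3-simplices (5): abcd, abce, abde, acde, bcde

Hence C_0 ≅ Z^5, C_1 ≅ Z^10, C_2 ≅ Z^10, C_3 ≅ Z^5.

Boundary ∂_1: C_1 → C_0 sends each edge [p,q] (with p < q) to q − p.
This gives a 5×10 integer matrix of rank 4; reducing to Smith normal form yields diagonal entries (1,1,1,1).

Boundary ∂_2: C_2 → C_1 acts by ∂[p,q,r] = [q,r] − [p,r] + [p,q]. For instance
  ∂ace = ce − ae + ac,
  ∂abd = bd − ad + ab.
As a 10×10 matrix over Z this has rank 6, with invariant factors (1,1,1,1,1,1).

∂_3: C_3 → C_2 sends each 3-simplex σ to the alternating sum Σ_i (−1)^i (σ with its i-th vertex removed). For instance
  ∂bcde = cde − bde + bce − bcd,
  ∂abde = bde − ade + abe − abd.
The 10×5 boundary matrix has rank 4 and Smith normal form diag(1,1,1,1).

From H_k ≅ ker(∂_k) / im(∂_{k+1}) we obtain:

  H_3: rank ker ∂_3 − rank ∂_4 = (5 − 4) − 0 = 1, and there is no ∂_4, so H_3 = Z.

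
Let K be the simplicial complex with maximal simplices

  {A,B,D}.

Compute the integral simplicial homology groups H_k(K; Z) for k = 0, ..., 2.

Take the total order A < B < D on the vertex set. Then K (dimension 2) consists of the simplices:

  0-simplices (3): A, B, D
  1-simplices (3): AB, AD, BD
  2-simplices (1): ABD

Hence C_0 ≅ Z^3, C_1 ≅ Z^3, C_2 ≅ Z^1.

∂_1: C_1 → C_0 sends each edge [p,q] (with p < q) to q − p.
The resulting 3×3 matrix has rank 2, and its Smith normal form has invariant factors (1,1).

The boundary map ∂_2: C_2 → C_1 sends each 2-simplex [p,q,r] to [q,r] − [p,r] + [p,q]. For instance
  ∂ABD = BD − AD + AB.
As a 3×1 matrix over Z this has rank 1, with invariant factors (1).

From H_k ≅ ker(∂_k) / im(∂_{k+1}) we obtain:

  H_0: rank C_0 − rank ∂_1 = 3 − 2 = 1, and the invariant factors of ∂_1 are all 1, so H_0 = Z.
  H_1: rank ker ∂_1 − rank ∂_2 = (3 − 2) − 1 = 0, and the invariant factors of ∂_2 are all 1, so H_1 = 0.
  H_2: rank ker ∂_2 − rank ∂_3 = (1 − 1) − 0 = 0, and there is no ∂_3, so H_2 = 0.

H_0 = Z,  H_1 = 0,  H_2 = 0.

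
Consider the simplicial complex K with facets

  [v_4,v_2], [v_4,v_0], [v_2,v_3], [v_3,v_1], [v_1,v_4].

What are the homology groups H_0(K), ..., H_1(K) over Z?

H_0 = Z,  H_1 = Z.

We work with the vertex ordering v_0 < v_1 < v_2 < v_3 < v_4. The simplices of K, each written with vertices in increasing order, are:

  0-simplices (5): [v_0], [v_1], [v_2], [v_3], [v_4]
  1-simplices (5): [v_0,v_4], [v_1,v_3], [v_1,v_4], [v_2,v_3], [v_2,v_4]

so the chain groups are C_0 ≅ Z^5, C_1 ≅ Z^5.

The boundary map ∂_1: C_1 → C_0 is given by ∂[p,q] = [q] − [p].
The 5×5 boundary matrix has rank 4 and Smith normal form diag(1,1,1,1).

From H_k ≅ ker(∂_k) / im(∂_{k+1}) we obtain:

  H_0: rank C_0 − rank ∂_1 = 5 − 4 = 1, and the invariant factors of ∂_1 are all 1, so H_0 ≅ Z.
  H_1: rank ker ∂_1 − rank ∂_2 = (5 − 4) − 0 = 1, and there is no ∂_2, so H_1 ≅ Z.

As a check, the Euler characteristic is 5 − 5 = 0, which agrees with 1 − 1 = 0.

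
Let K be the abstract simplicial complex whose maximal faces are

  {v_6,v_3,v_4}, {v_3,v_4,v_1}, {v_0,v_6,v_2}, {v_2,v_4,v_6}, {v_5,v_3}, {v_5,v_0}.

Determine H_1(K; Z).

K has 7 vertices, 11 edges, 4 triangles.
rank ∂_1 = 6, rank ∂_2 = 4 ⇒ b_1 = 11 − 6 − 4 = 1; all invariant factors of ∂_2 are 1 so no torsion. So H_1 = Z.

H_1 = Z.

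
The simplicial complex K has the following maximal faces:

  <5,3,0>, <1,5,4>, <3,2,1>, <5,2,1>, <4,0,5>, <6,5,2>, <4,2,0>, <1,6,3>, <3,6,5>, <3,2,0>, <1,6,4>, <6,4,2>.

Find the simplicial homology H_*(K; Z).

H_0 ≅ Z,  H_1 ≅ Z/2,  H_2 = 0.

Take the total order 0 < 1 < 2 < 3 < 4 < 5 < 6 on the vertex set. Then K (dimension 2) consists of the simplices:

  0-simplices (7): [0], [1], [2], [3], [4], [5], [6]
  1-simplices (18): [0,2], [0,3], [0,4], [0,5], [1,2], [1,3], [1,4], [1,5], [1,6], [2,3], [2,4], [2,5], [2,6], [3,5], [3,6], [4,5], [4,6], [5,6]
  2-simplices (12): [0,2,3], [0,2,4], [0,3,5], [0,4,5], [1,2,3], [1,2,5], [1,3,6], [1,4,5], [1,4,6], [2,4,6], [2,5,6], [3,5,6]

giving chain groups C_0 ≅ Z^7, C_1 ≅ Z^18, C_2 ≅ Z^12.

∂_1: C_1 → C_0 is given by ∂[p,q] = [q] − [p]. For instance
  ∂[1,6] = [6] − [1].
As a 7×18 matrix over Z this has rank 6, with invariant factors (1,1,1,1,1,1).

Boundary ∂_2: C_2 → C_1 sends each 2-simplex [p,q,r] to [q,r] − [p,r] + [p,q]. For instance
  ∂[1,3,6] = [3,6] − [1,6] + [1,3],
  ∂[0,2,3] = [2,3] − [0,3] + [0,2].
This gives a 18×12 integer matrix of rank 12; reducing to Smith normal form yields diagonal entries (1,1,1,1,1,1,1,1,1,1,1,2).

Reading off H_k = ker ∂_k / im ∂_{k+1}:

  H_0: rank C_0 − rank ∂_1 = 7 − 6 = 1, and the invariant factors of ∂_1 are all 1, so H_0 = Z.
  H_1: rank ker ∂_1 − rank ∂_2 = (18 − 6) − 12 = 0, and ∂_2 has invariant factor 2 > 1, so H_1 = Z/2.
  H_2: rank ker ∂_2 − rank ∂_3 = (12 − 12) − 0 = 0, and there is no ∂_3, so H_2 = 0.

(K is a triangulation of the real projective plane RP^2.)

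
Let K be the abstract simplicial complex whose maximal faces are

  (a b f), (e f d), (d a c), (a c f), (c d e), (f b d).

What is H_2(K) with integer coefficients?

Take the total order a < b < c < d < e < f on the vertex set. Then K (dimension 2) consists of the simplices:

  0-simplices (6): a, b, c, d, e, f
  1-simplices (12): ab, ac, ad, af, bd, bf, cd, ce, cf, de, df, ef
  2-simplices (6): abf, acd, acf, bdf, cde, def

giving chain groups C_0 ≅ Z^6, C_1 ≅ Z^12, C_2 ≅ Z^6.

Boundary ∂_1: C_1 → C_0 maps an edge to its endpoints' difference, ∂[p,q] = q − p. For instance
  ∂ad = d − a.
As a 6×12 matrix over Z this has rank 5, with invariant factors (1,1,1,1,1).

Boundary ∂_2: C_2 → C_1 sends each 2-simplex [p,q,r] to [q,r] − [p,r] + [p,q]. For instance
  ∂def = ef − df + de,
  ∂cde = de − ce + cd.
This gives a 12×6 integer matrix of rank 6; reducing to Smith normal form yields diagonal entries (1,1,1,1,1,1).

From H_k ≅ ker(∂_k) / im(∂_{k+1}) we obtain:

  H_2: rank ker ∂_2 − rank ∂_3 = (6 − 6) − 0 = 0, and there is no ∂_3, so H_2 ≅ 0.

(K is a triangulation of the cylinder S^1 x I.)

H_2 ≅ 0.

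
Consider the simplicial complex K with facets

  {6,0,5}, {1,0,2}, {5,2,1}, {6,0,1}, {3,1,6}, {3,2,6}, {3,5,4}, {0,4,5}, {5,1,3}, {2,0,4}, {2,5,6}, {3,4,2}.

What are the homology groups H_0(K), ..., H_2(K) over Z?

H_0 ≅ Z,  H_1 ≅ Z/2,  H_2 = 0.

Fix the vertex order 0 < 1 < 2 < 3 < 4 < 5 < 6 and write every simplex with vertices in increasing order. Then dim K = 2 and the simplices of K are:

  0-simplices (7): [0], [1], [2], [3], [4], [5], [6]
  1-simplices (18): [0,1], [0,2], [0,4], [0,5], [0,6], [1,2], [1,3], [1,5], [1,6], [2,3], [2,4], [2,5], [2,6], [3,4], [3,5], [3,6], [4,5], [5,6]
  2-simplices (12): [0,1,2], [0,1,6], [0,2,4], [0,4,5], [0,5,6], [1,2,5], [1,3,5], [1,3,6], [2,3,4], [2,3,6], [2,5,6], [3,4,5]

Hence C_0 ≅ Z^7, C_1 ≅ Z^18, C_2 ≅ Z^12.

∂_1: C_1 → C_0 maps an edge to its endpoints' difference, ∂[p,q] = q − p.
The 7×18 boundary matrix has rank 6 and Smith normal form diag(1,1,1,1,1,1).

The boundary map ∂_2: C_2 → C_1 sends each 2-simplex [p,q,r] to [q,r] − [p,r] + [p,q]. For instance
  ∂[2,3,4] = [3,4] − [2,4] + [2,3],
  ∂[1,3,6] = [3,6] − [1,6] + [1,3].
The resulting 18×12 matrix has rank 12, and its Smith normal form has invariant factors (1,1,1,1,1,1,1,1,1,1,1,2).

Now H_k = ker ∂_k / im ∂_{k+1}, so:

  H_0: rank C_0 − rank ∂_1 = 7 − 6 = 1, and the invariant factors of ∂_1 are all 1, so H_0 = Z.
  H_1: rank ker ∂_1 − rank ∂_2 = (18 − 6) − 12 = 0, and ∂_2 has invariant factor 2 > 1, so H_1 = Z/2.
  H_2: rank ker ∂_2 − rank ∂_3 = (12 − 12) − 0 = 0, and there is no ∂_3, so H_2 = 0.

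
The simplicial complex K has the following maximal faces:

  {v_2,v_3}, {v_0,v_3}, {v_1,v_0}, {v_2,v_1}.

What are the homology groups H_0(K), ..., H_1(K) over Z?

H_0 ≅ Z,  H_1 ≅ Z.

We work with the vertex ordering v_0 < v_1 < v_2 < v_3. The simplices of K, each written with vertices in increasing order, are:

  0-simplices (4): [v_0], [v_1], [v_2], [v_3]
  1-simplices (4): [v_0,v_1], [v_0,v_3], [v_1,v_2], [v_2,v_3]

Hence C_0 ≅ Z^4, C_1 ≅ Z^4.

Boundary ∂_1: C_1 → C_0 sends each edge [p,q] (with p < q) to q − p.
As a 4×4 matrix over Z this has rank 3, with invariant factors (1,1,1).

Computing H_k = (kernel of ∂_k) / (image of ∂_{k+1}):

  H_0: rank C_0 − rank ∂_1 = 4 − 3 = 1, and the invariant factors of ∂_1 are all 1, so H_0 = Z.
  H_1: rank ker ∂_1 − rank ∂_2 = (4 − 3) − 0 = 1, and there is no ∂_2, so H_1 = Z.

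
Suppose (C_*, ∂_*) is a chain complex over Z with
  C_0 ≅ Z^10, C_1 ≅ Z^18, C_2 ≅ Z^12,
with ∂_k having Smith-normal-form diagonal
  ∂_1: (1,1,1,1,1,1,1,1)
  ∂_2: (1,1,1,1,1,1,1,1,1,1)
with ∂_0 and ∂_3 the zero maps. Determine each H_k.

H_0: b_0 = 10 − 0 − 8 = 2; torsion from ∂_1 factors > 1: none. So H_0 = Z^2.
H_1: b_1 = 18 − 8 − 10 = 0; torsion from ∂_2 factors > 1: none. So H_1 = 0.
H_2: b_2 = 12 − 10 − 0 = 2; torsion from ∂_3 factors > 1: none. So H_2 = Z^2.

H_0 = Z^2,  H_1 = 0,  H_2 = Z^2.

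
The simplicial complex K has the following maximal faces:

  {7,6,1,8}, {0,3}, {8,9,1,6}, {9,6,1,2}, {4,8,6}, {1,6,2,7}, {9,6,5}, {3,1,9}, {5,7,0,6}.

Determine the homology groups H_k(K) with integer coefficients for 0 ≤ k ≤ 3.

H_0 = Z,  H_1 = Z,  H_2 = 0,  H_3 = 0.

Fix the vertex order 0 < 1 < 2 < 3 < 4 < 5 < 6 < 7 < 8 < 9 and write every simplex with vertices in increasing order. Then dim K = 3 and the simplices of K are:

  0-simplices (10): [0], [1], [2], [3], [4], [5], [6], [7], [8], [9]
  1-simplices (24): (24 of them)
  2-simplices (19): (19 of them)
  3-simplices (5): [0,5,6,7], [1,2,6,7], [1,2,6,9], [1,6,7,8], [1,6,8,9]

giving chain groups C_0 ≅ Z^10, C_1 ≅ Z^24, C_2 ≅ Z^19, C_3 ≅ Z^5.

∂_1: C_1 → C_0 is given by ∂[p,q] = [q] − [p].
The resulting 10×24 matrix has rank 9, and its Smith normal form has invariant factors (1,1,1,1,1,1,1,1,1).

Boundary ∂_2: C_2 → C_1 sends each 2-simplex [p,q,r] to [q,r] − [p,r] + [p,q]. For instance
  ∂[2,6,9] = [6,9] − [2,9] + [2,6],
  ∂[1,6,8] = [6,8] − [1,8] + [1,6].
As a 24×19 matrix over Z this has rank 14, with invariant factors (1,1,1,1,1,1,1,1,1,1,1,1,1,1).

The boundary map ∂_3: C_3 → C_2 sends each 3-simplex σ to the alternating sum Σ_i (−1)^i (σ with its i-th vertex removed). For instance
  ∂[0,5,6,7] = [5,6,7] − [0,6,7] + [0,5,7] − [0,5,6],
  ∂[1,2,6,9] = [2,6,9] − [1,6,9] + [1,2,9] − [1,2,6].
The resulting 19×5 matrix has rank 5, and its Smith normal form has invariant factors (1,1,1,1,1).

Computing H_k = (kernel of ∂_k) / (image of ∂_{k+1}):

  H_0: rank C_0 − rank ∂_1 = 10 − 9 = 1, and the invariant factors of ∂_1 are all 1, so H_0 = Z.
  H_1: rank ker ∂_1 − rank ∂_2 = (24 − 9) − 14 = 1, and the invariant factors of ∂_2 are all 1, so H_1 = Z.
  H_2: rank ker ∂_2 − rank ∂_3 = (19 − 14) − 5 = 0, and the invariant factors of ∂_3 are all 1, so H_2 = 0.
  H_3: rank ker ∂_3 − rank ∂_4 = (5 − 5) − 0 = 0, and there is no ∂_4, so H_3 = 0.

As a check, the Euler characteristic is 10 − 24 + 19 − 5 = 0, which agrees with 1 − 1 + 0 − 0 = 0.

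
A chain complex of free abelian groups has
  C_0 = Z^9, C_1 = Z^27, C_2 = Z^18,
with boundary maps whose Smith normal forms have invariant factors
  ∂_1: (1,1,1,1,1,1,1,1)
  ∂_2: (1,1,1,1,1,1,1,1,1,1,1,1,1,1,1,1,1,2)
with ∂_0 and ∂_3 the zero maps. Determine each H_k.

H_0: b_0 = 9 − 0 − 8 = 1; torsion from ∂_1 factors > 1: none. So H_0 = Z.
H_1: b_1 = 27 − 8 − 18 = 1; torsion from ∂_2 factors > 1: [2]. So H_1 = Z ⊕ Z/2.
H_2: b_2 = 18 − 18 − 0 = 0; torsion from ∂_3 factors > 1: none. So H_2 = 0.

H_0 = Z,  H_1 = Z ⊕ Z/2,  H_2 = 0.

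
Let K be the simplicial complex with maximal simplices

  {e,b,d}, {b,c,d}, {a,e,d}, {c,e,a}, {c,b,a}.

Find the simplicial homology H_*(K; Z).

H_0 ≅ Z,  H_1 ≅ Z,  H_2 = 0.

K has 5 vertices, 10 edges, 5 triangles.
rank ∂_0 = 0, rank ∂_1 = 4 ⇒ b_0 = 5 − 0 − 4 = 1; all invariant factors of ∂_1 are 1 so no torsion. So H_0 ≅ Z.
rank ∂_1 = 4, rank ∂_2 = 5 ⇒ b_1 = 10 − 4 − 5 = 1; all invariant factors of ∂_2 are 1 so no torsion. So H_1 ≅ Z.
rank ∂_2 = 5, rank ∂_3 = 0 ⇒ b_2 = 5 − 5 − 0 = 0. So H_2 ≅ 0.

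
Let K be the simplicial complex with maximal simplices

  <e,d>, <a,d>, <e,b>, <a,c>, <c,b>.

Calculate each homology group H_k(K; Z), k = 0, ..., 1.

H_0 = Z,  H_1 = Z.

Order the vertices as a < b < c < d < e. Listing each simplex with vertices in this order, K has dimension 1 with simplices:

  0-simplices (5): a, b, c, d, e
  1-simplices (5): ac, ad, bc, be, de

Hence C_0 ≅ Z^5, C_1 ≅ Z^5.

The boundary map ∂_1: C_1 → C_0 maps an edge to its endpoints' difference, ∂[p,q] = q − p.
The resulting 5×5 matrix has rank 4, and its Smith normal form has invariant factors (1,1,1,1).

Now H_k = ker ∂_k / im ∂_{k+1}, so:

  H_0: rank C_0 − rank ∂_1 = 5 − 4 = 1, and the invariant factors of ∂_1 are all 1, so H_0 ≅ Z.
  H_1: rank ker ∂_1 − rank ∂_2 = (5 − 4) − 0 = 1, and there is no ∂_2, so H_1 ≅ Z.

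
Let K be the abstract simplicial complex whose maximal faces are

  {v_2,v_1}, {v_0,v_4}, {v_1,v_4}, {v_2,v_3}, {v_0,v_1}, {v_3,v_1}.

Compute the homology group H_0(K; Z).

H_0 = Z.

K has 5 vertices, 6 edges.
rank ∂_0 = 0, rank ∂_1 = 4 ⇒ b_0 = 5 − 0 − 4 = 1; all invariant factors of ∂_1 are 1 so no torsion. So H_0 = Z.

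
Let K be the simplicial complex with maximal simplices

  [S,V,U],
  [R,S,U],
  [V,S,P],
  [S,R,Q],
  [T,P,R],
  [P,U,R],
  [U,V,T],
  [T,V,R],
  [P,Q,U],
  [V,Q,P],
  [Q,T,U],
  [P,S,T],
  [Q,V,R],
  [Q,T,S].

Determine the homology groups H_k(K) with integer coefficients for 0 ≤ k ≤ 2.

H_0 = Z,  H_1 = Z^2,  H_2 = Z.

Order the vertices as P < Q < R < S < T < U < V. Listing each simplex with vertices in this order, K has dimension 2 with simplices:

  0-simplices (7): P, Q, R, S, T, U, V
  1-simplices (21): PQ, PR, PS, PT, PU, PV, QR, QS, QT, QU, QV, RS, RT, RU, RV, ST, SU, SV, TU, TV, UV
  2-simplices (14): PQU, PQV, PRT, PRU, PST, PSV, QRS, QRV, QST, QTU, RSU, RTV, SUV, TUV

so the chain groups are C_0 ≅ Z^7, C_1 ≅ Z^21, C_2 ≅ Z^14.

Boundary ∂_1: C_1 → C_0 is given by ∂[p,q] = [q] − [p]. For instance
  ∂PR = R − P.
The resulting 7×21 matrix has rank 6, and its Smith normal form has invariant factors (1,1,1,1,1,1).

∂_2: C_2 → C_1 sends each 2-simplex [p,q,r] to [q,r] − [p,r] + [p,q]. For instance
  ∂RTV = TV − RV + RT,
  ∂RSU = SU − RU + RS.
The resulting 21×14 matrix has rank 13, and its Smith normal form has invariant factors (1,1,1,1,1,1,1,1,1,1,1,1,1).

Now H_k = ker ∂_k / im ∂_{k+1}, so:

  H_0: rank C_0 − rank ∂_1 = 7 − 6 = 1, and the invariant factors of ∂_1 are all 1, so H_0 = Z.
  H_1: rank ker ∂_1 − rank ∂_2 = (21 − 6) − 13 = 2, and the invariant factors of ∂_2 are all 1, so H_1 = Z^2.
  H_2: rank ker ∂_2 − rank ∂_3 = (14 − 13) − 0 = 1, and there is no ∂_3, so H_2 = Z.

As a check, the Euler characteristic is 7 − 21 + 14 = 0, which agrees with 1 − 2 + 1 = 0.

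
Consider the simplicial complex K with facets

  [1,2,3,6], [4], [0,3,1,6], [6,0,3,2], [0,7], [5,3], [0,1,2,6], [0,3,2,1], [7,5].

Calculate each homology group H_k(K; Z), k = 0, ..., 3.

H_0 = Z^2,  H_1 = Z,  H_2 = 0,  H_3 = Z.

We work with the vertex ordering 0 < 1 < 2 < 3 < 4 < 5 < 6 < 7. The simplices of K, each written with vertices in increasing order, are:

  0-simplices (8): [0], [1], [2], [3], [4], [5], [6], [7]
  1-simplices (13): [0,1], [0,2], [0,3], [0,6], [0,7], [1,2], [1,3], [1,6], [2,3], [2,6], [3,5], [3,6], [5,7]
  2-simplices (10): [0,1,2], [0,1,3], [0,1,6], [0,2,3], [0,2,6], [0,3,6], [1,2,3], [1,2,6], [1,3,6], [2,3,6]
  3-simplices (5): [0,1,2,3], [0,1,2,6], [0,1,3,6], [0,2,3,6], [1,2,3,6]

giving chain groups C_0 ≅ Z^8, C_1 ≅ Z^13, C_2 ≅ Z^10, C_3 ≅ Z^5.

∂_1: C_1 → C_0 sends each edge [p,q] (with p < q) to q − p. For instance
  ∂[3,5] = [5] − [3].
The 8×13 boundary matrix has rank 6 and Smith normal form diag(1,1,1,1,1,1).

∂_2: C_2 → C_1 sends each 2-simplex [p,q,r] to [q,r] − [p,r] + [p,q]. For instance
  ∂[0,2,6] = [2,6] − [0,6] + [0,2],
  ∂[1,2,6] = [2,6] − [1,6] + [1,2].
The 13×10 boundary matrix has rank 6 and Smith normal form diag(1,1,1,1,1,1).

The boundary map ∂_3: C_3 → C_2 sends each 3-simplex σ to the alternating sum Σ_i (−1)^i (σ with its i-th vertex removed). For instance
  ∂[0,1,2,3] = [1,2,3] − [0,2,3] + [0,1,3] − [0,1,2],
  ∂[0,1,2,6] = [1,2,6] − [0,2,6] + [0,1,6] − [0,1,2].
This gives a 10×5 integer matrix of rank 4; reducing to Smith normal form yields diagonal entries (1,1,1,1).

Now H_k = ker ∂_k / im ∂_{k+1}, so:

  H_0: rank C_0 − rank ∂_1 = 8 − 6 = 2, and the invariant factors of ∂_1 are all 1, so H_0 ≅ Z^2.
  H_1: rank ker ∂_1 − rank ∂_2 = (13 − 6) − 6 = 1, and the invariant factors of ∂_2 are all 1, so H_1 ≅ Z.
  H_2: rank ker ∂_2 − rank ∂_3 = (10 − 6) − 4 = 0, and the invariant factors of ∂_3 are all 1, so H_2 ≅ 0.
  H_3: rank ker ∂_3 − rank ∂_4 = (5 − 4) − 0 = 1, and there is no ∂_4, so H_3 ≅ Z.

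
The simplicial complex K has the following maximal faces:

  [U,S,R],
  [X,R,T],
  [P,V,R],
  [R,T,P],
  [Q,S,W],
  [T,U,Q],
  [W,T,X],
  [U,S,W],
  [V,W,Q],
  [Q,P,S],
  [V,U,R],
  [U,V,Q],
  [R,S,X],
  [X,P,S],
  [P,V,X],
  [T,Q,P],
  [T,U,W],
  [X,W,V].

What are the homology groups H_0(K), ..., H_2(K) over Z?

Fix the vertex order P < Q < R < S < T < U < V < W < X and write every simplex with vertices in increasing order. Then dim K = 2 and the simplices of K are:

  0-simplices (9): P, Q, R, S, T, U, V, W, X
  1-simplices (27): PQ, PR, PS, PT, PV, PX, QS, QT, QU, QV, QW, RS, RT, RU, RV, RX, SU, SW, SX, TU, TW, TX, UV, UW, VW, VX, WX
  2-simplices (18): PQS, PQT, PRT, PRV, PSX, PVX, QSW, QTU, QUV, QVW, RSU, RSX, RTX, RUV, SUW, TUW, TWX, VWX

Hence C_0 ≅ Z^9, C_1 ≅ Z^27, C_2 ≅ Z^18.

Boundary ∂_1: C_1 → C_0 maps an edge to its endpoints' difference, ∂[p,q] = q − p. For instance
  ∂TW = W − T.
As a 9×27 matrix over Z this has rank 8, with invariant factors (1,1,1,1,1,1,1,1).

Boundary ∂_2: C_2 → C_1 sends each 2-simplex [p,q,r] to [q,r] − [p,r] + [p,q]. For instance
  ∂SUW = UW − SW + SU,
  ∂QVW = VW − QW + QV.
The resulting 27×18 matrix has rank 18, and its Smith normal form has invariant factors (1,1,1,1,1,1,1,1,1,1,1,1,1,1,1,1,1,2).

From H_k ≅ ker(∂_k) / im(∂_{k+1}) we obtain:

  H_0: rank C_0 − rank ∂_1 = 9 − 8 = 1, and the invariant factors of ∂_1 are all 1, so H_0 ≅ Z.
  H_1: rank ker ∂_1 − rank ∂_2 = (27 − 8) − 18 = 1, and ∂_2 has invariant factor 2 > 1, so H_1 ≅ Z ⊕ Z_2.
  H_2: rank ker ∂_2 − rank ∂_3 = (18 − 18) − 0 = 0, and there is no ∂_3, so H_2 ≅ 0.

H_0 ≅ Z,  H_1 ≅ Z ⊕ Z_2,  H_2 = 0.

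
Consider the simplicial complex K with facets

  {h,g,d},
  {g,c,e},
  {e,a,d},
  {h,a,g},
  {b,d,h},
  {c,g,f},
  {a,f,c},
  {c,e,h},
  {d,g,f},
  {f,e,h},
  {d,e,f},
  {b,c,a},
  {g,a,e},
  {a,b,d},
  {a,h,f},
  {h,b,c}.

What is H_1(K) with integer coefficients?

H_1 ≅ Z^2.

Fix the vertex order a < b < c < d < e < f < g < h and write every simplex with vertices in increasing order. Then dim K = 2 and the simplices of K are:

  0-simplices (8): a, b, c, d, e, f, g, h
  1-simplices (24): ab, ac, ad, ae, af, ag, ah, bc, bd, bh, ce, cf, cg, ch, de, df, dg, dh, ef, eg, eh, fg, fh, gh
  2-simplices (16): abc, abd, acf, ade, aeg, afh, agh, bch, bdh, ceg, ceh, cfg, def, dfg, dgh, efh

giving chain groups C_0 ≅ Z^8, C_1 ≅ Z^24, C_2 ≅ Z^16.

∂_1: C_1 → C_0 sends each edge [p,q] (with p < q) to q − p. For instance
  ∂fg = g − f.
As a 8×24 matrix over Z this has rank 7, with invariant factors (1,1,1,1,1,1,1).

∂_2: C_2 → C_1 sends each 2-simplex [p,q,r] to [q,r] − [p,r] + [p,q]. For instance
  ∂agh = gh − ah + ag,
  ∂abc = bc − ac + ab.
The resulting 24×16 matrix has rank 15, and its Smith normal form has invariant factors (1,1,1,1,1,1,1,1,1,1,1,1,1,1,1).

From H_k ≅ ker(∂_k) / im(∂_{k+1}) we obtain:

  H_1: rank ker ∂_1 − rank ∂_2 = (24 − 7) − 15 = 2, and the invariant factors of ∂_2 are all 1, so H_1 ≅ Z^2.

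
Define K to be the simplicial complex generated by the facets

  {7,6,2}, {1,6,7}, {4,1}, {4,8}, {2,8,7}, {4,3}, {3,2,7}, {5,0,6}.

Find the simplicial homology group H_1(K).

H_1 = Z^2.

Order the vertices as 0 < 1 < 2 < 3 < 4 < 5 < 6 < 7 < 8. Listing each simplex with vertices in this order, K has dimension 2 with simplices:

  0-simplices (9): [0], [1], [2], [3], [4], [5], [6], [7], [8]
  1-simplices (15): [0,5], [0,6], [1,4], [1,6], [1,7], [2,3], [2,6], [2,7], [2,8], [3,4], [3,7], [4,8], [5,6], [6,7], [7,8]
  2-simplices (5): [0,5,6], [1,6,7], [2,3,7], [2,6,7], [2,7,8]

giving chain groups C_0 ≅ Z^9, C_1 ≅ Z^15, C_2 ≅ Z^5.

The boundary map ∂_1: C_1 → C_0 is given by ∂[p,q] = [q] − [p].
As a 9×15 matrix over Z this has rank 8, with invariant factors (1,1,1,1,1,1,1,1).

∂_2: C_2 → C_1 sends each 2-simplex [p,q,r] to [q,r] − [p,r] + [p,q]. For instance
  ∂[1,6,7] = [6,7] − [1,7] + [1,6],
  ∂[2,3,7] = [3,7] − [2,7] + [2,3].
The 15×5 boundary matrix has rank 5 and Smith normal form diag(1,1,1,1,1).

Reading off H_k = ker ∂_k / im ∂_{k+1}:

  H_1: rank ker ∂_1 − rank ∂_2 = (15 − 8) − 5 = 2, and the invariant factors of ∂_2 are all 1, so H_1 ≅ Z^2.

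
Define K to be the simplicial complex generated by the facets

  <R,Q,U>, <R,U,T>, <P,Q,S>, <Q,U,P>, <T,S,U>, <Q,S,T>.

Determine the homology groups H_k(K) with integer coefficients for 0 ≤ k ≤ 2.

K has 6 vertices, 12 edges, 6 triangles.
rank ∂_0 = 0, rank ∂_1 = 5 ⇒ b_0 = 6 − 0 − 5 = 1; all invariant factors of ∂_1 are 1 so no torsion. So H_0 ≅ Z.
rank ∂_1 = 5, rank ∂_2 = 6 ⇒ b_1 = 12 − 5 − 6 = 1; all invariant factors of ∂_2 are 1 so no torsion. So H_1 ≅ Z.
rank ∂_2 = 6, rank ∂_3 = 0 ⇒ b_2 = 6 − 6 − 0 = 0. So H_2 ≅ 0.

H_0 ≅ Z,  H_1 ≅ Z,  H_2 = 0.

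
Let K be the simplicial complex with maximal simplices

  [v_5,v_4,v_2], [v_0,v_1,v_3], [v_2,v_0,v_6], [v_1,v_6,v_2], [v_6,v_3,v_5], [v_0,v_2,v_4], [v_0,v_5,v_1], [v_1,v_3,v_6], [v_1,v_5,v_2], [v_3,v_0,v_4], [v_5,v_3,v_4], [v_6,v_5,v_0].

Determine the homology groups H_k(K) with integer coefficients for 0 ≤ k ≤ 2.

H_0 ≅ Z,  H_1 ≅ Z/2Z,  H_2 = 0.

Take the total order v_0 < v_1 < v_2 < v_3 < v_4 < v_5 < v_6 on the vertex set. Then K (dimension 2) consists of the simplices:

  0-simplices (7): [v_0], [v_1], [v_2], [v_3], [v_4], [v_5], [v_6]
  1-simplices (18): (18 of them)
  2-simplices (12): (12 of them)

Hence C_0 ≅ Z^7, C_1 ≅ Z^18, C_2 ≅ Z^12.

The boundary map ∂_1: C_1 → C_0 is given by ∂[p,q] = [q] − [p]. For instance
  ∂[v_4,v_5] = [v_5] − [v_4].
The resulting 7×18 matrix has rank 6, and its Smith normal form has invariant factors (1,1,1,1,1,1).

The boundary map ∂_2: C_2 → C_1 acts by ∂[p,q,r] = [q,r] − [p,r] + [p,q]. For instance
  ∂[v_0,v_2,v_4] = [v_2,v_4] − [v_0,v_4] + [v_0,v_2],
  ∂[v_0,v_2,v_6] = [v_2,v_6] − [v_0,v_6] + [v_0,v_2].
As a 18×12 matrix over Z this has rank 12, with invariant factors (1,1,1,1,1,1,1,1,1,1,1,2).

Now H_k = ker ∂_k / im ∂_{k+1}, so:

  H_0: rank C_0 − rank ∂_1 = 7 − 6 = 1, and the invariant factors of ∂_1 are all 1, so H_0 ≅ Z.
  H_1: rank ker ∂_1 − rank ∂_2 = (18 − 6) − 12 = 0, and ∂_2 has invariant factor 2 > 1, so H_1 ≅ Z/2Z.
  H_2: rank ker ∂_2 − rank ∂_3 = (12 − 12) − 0 = 0, and there is no ∂_3, so H_2 ≅ 0.

(K is a triangulation of the real projective plane RP^2.)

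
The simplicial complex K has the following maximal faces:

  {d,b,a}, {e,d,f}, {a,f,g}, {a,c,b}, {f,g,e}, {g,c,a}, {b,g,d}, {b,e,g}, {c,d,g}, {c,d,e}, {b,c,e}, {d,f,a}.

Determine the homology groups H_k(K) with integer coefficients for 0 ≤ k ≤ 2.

H_0 ≅ Z,  H_1 ≅ Z/2,  H_2 = 0.

Fix the vertex order a < b < c < d < e < f < g and write every simplex with vertices in increasing order. Then dim K = 2 and the simplices of K are:

  0-simplices (7): a, b, c, d, e, f, g
  1-simplices (18): ab, ac, ad, af, ag, bc, bd, be, bg, cd, ce, cg, de, df, dg, ef, eg, fg
  2-simplices (12): abc, abd, acg, adf, afg, bce, bdg, beg, cde, cdg, def, efg

Hence C_0 ≅ Z^7, C_1 ≅ Z^18, C_2 ≅ Z^12.

The boundary map ∂_1: C_1 → C_0 sends each edge [p,q] (with p < q) to q − p. For instance
  ∂af = f − a.
This gives a 7×18 integer matrix of rank 6; reducing to Smith normal form yields diagonal entries (1,1,1,1,1,1).

The boundary map ∂_2: C_2 → C_1 sends each 2-simplex [p,q,r] to [q,r] − [p,r] + [p,q]. For instance
  ∂cde = de − ce + cd,
  ∂efg = fg − eg + ef.
As a 18×12 matrix over Z this has rank 12, with invariant factors (1,1,1,1,1,1,1,1,1,1,1,2).

Reading off H_k = ker ∂_k / im ∂_{k+1}:

  H_0: rank C_0 − rank ∂_1 = 7 − 6 = 1, and the invariant factors of ∂_1 are all 1, so H_0 ≅ Z.
  H_1: rank ker ∂_1 − rank ∂_2 = (18 − 6) − 12 = 0, and ∂_2 has invariant factor 2 > 1, so H_1 ≅ Z/2.
  H_2: rank ker ∂_2 − rank ∂_3 = (12 − 12) − 0 = 0, and there is no ∂_3, so H_2 ≅ 0.

As a check, the Euler characteristic is 7 − 18 + 12 = 1, which agrees with 1 − 0 + 0 = 1.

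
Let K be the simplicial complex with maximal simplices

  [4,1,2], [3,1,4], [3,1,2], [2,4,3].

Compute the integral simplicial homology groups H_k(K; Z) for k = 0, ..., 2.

Order the vertices as 1 < 2 < 3 < 4. Listing each simplex with vertices in this order, K has dimension 2 with simplices:

  0-simplices (4): [1], [2], [3], [4]
  1-simplices (6): [1,2], [1,3], [1,4], [2,3], [2,4], [3,4]
  2-simplices (4): [1,2,3], [1,2,4], [1,3,4], [2,3,4]

so the chain groups are C_0 ≅ Z^4, C_1 ≅ Z^6, C_2 ≅ Z^4.

The boundary map ∂_1: C_1 → C_0 maps an edge to its endpoints' difference, ∂[p,q] = q − p.
This gives a 4×6 integer matrix of rank 3; reducing to Smith normal form yields diagonal entries (1,1,1).

The boundary map ∂_2: C_2 → C_1 maps a triangle to the signed sum of its edges. For instance
  ∂[1,2,3] = [2,3] − [1,3] + [1,2],
  ∂[2,3,4] = [3,4] − [2,4] + [2,3].
As a 6×4 matrix over Z this has rank 3, with invariant factors (1,1,1).

Computing H_k = (kernel of ∂_k) / (image of ∂_{k+1}):

  H_0: rank C_0 − rank ∂_1 = 4 − 3 = 1, and the invariant factors of ∂_1 are all 1, so H_0 = Z.
  H_1: rank ker ∂_1 − rank ∂_2 = (6 − 3) − 3 = 0, and the invariant factors of ∂_2 are all 1, so H_1 = 0.
  H_2: rank ker ∂_2 − rank ∂_3 = (4 − 3) − 0 = 1, and there is no ∂_3, so H_2 = Z.

H_0 ≅ Z,  H_1 = 0,  H_2 ≅ Z.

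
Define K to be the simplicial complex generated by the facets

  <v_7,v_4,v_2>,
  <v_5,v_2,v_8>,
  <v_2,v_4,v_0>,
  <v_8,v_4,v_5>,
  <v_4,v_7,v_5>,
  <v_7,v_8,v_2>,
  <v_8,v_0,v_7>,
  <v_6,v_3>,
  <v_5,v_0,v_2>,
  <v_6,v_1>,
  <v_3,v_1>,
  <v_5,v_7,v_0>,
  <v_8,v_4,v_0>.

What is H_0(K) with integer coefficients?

H_0 = Z^2.

K has 9 vertices, 18 edges, 10 triangles.
rank ∂_0 = 0, rank ∂_1 = 7 ⇒ b_0 = 9 − 0 − 7 = 2; all invariant factors of ∂_1 are 1 so no torsion. So H_0 ≅ Z^2.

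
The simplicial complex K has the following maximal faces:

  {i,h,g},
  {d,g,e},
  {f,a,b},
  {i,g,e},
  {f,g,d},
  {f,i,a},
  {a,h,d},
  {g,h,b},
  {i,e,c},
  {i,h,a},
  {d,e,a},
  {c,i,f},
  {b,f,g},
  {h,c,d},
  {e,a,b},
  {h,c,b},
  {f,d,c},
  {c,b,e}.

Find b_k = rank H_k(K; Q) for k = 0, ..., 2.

b_0 = 1, b_1 = 2, b_2 = 1.

Fix the vertex order a < b < c < d < e < f < g < h < i and write every simplex with vertices in increasing order. Then dim K = 2 and the simplices of K are:

  0-simplices (9): a, b, c, d, e, f, g, h, i
  1-simplices (27): ab, ad, ae, af, ah, ai, bc, be, bf, bg, bh, cd, ce, cf, ch, ci, de, df, dg, dh, eg, ei, fg, fi, gh, gi, hi
  2-simplices (18): abe, abf, ade, adh, afi, ahi, bce, bch, bfg, bgh, cdf, cdh, cei, cfi, deg, dfg, egi, ghi

so the chain groups are C_0 ≅ Z^9, C_1 ≅ Z^27, C_2 ≅ Z^18.

∂_1: C_1 → C_0 is given by ∂[p,q] = [q] − [p]. For instance
  ∂cf = f − c.
The 9×27 boundary matrix has rank 8 and Smith normal form diag(1,1,1,1,1,1,1,1).

Boundary ∂_2: C_2 → C_1 sends each 2-simplex [p,q,r] to [q,r] − [p,r] + [p,q]. For instance
  ∂abe = be − ae + ab,
  ∂cfi = fi − ci + cf.
The 27×18 boundary matrix has rank 17 and Smith normal form diag(1,1,1,1,1,1,1,1,1,1,1,1,1,1,1,1,1).

Now H_k = ker ∂_k / im ∂_{k+1}, so:

  H_0: rank C_0 − rank ∂_1 = 9 − 8 = 1, and the invariant factors of ∂_1 are all 1, so H_0 ≅ Z.
  H_1: rank ker ∂_1 − rank ∂_2 = (27 − 8) − 17 = 2, and the invariant factors of ∂_2 are all 1, so H_1 ≅ Z^2.
  H_2: rank ker ∂_2 − rank ∂_3 = (18 − 17) − 0 = 1, and there is no ∂_3, so H_2 ≅ Z.

As a check, the Euler characteristic is 9 − 27 + 18 = 0, which agrees with 1 − 2 + 1 = 0.

Hence the Betti numbers are b_0 = 1, b_1 = 2, b_2 = 1.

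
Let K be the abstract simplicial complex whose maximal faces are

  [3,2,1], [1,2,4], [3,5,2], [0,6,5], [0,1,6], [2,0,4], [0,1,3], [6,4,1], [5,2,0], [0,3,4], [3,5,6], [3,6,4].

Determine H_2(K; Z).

H_2 ≅ 0.

Order the vertices as 0 < 1 < 2 < 3 < 4 < 5 < 6. Listing each simplex with vertices in this order, K has dimension 2 with simplices:

  0-simplices (7): [0], [1], [2], [3], [4], [5], [6]
  1-simplices (18): [0,1], [0,2], [0,3], [0,4], [0,5], [0,6], [1,2], [1,3], [1,4], [1,6], [2,3], [2,4], [2,5], [3,4], [3,5], [3,6], [4,6], [5,6]
  2-simplices (12): [0,1,3], [0,1,6], [0,2,4], [0,2,5], [0,3,4], [0,5,6], [1,2,3], [1,2,4], [1,4,6], [2,3,5], [3,4,6], [3,5,6]

so the chain groups are C_0 ≅ Z^7, C_1 ≅ Z^18, C_2 ≅ Z^12.

∂_1: C_1 → C_0 maps an edge to its endpoints' difference, ∂[p,q] = q − p. For instance
  ∂[0,4] = [4] − [0].
The 7×18 boundary matrix has rank 6 and Smith normal form diag(1,1,1,1,1,1).

Boundary ∂_2: C_2 → C_1 sends each 2-simplex [p,q,r] to [q,r] − [p,r] + [p,q]. For instance
  ∂[1,2,4] = [2,4] − [1,4] + [1,2],
  ∂[0,3,4] = [3,4] − [0,4] + [0,3].
The resulting 18×12 matrix has rank 12, and its Smith normal form has invariant factors (1,1,1,1,1,1,1,1,1,1,1,2).

Now H_k = ker ∂_k / im ∂_{k+1}, so:

  H_2: rank ker ∂_2 − rank ∂_3 = (12 − 12) − 0 = 0, and there is no ∂_3, so H_2 = 0.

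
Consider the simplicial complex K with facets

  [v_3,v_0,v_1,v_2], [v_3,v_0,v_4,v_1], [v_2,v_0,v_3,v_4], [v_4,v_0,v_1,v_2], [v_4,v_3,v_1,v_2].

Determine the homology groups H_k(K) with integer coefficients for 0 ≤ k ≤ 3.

We work with the vertex ordering v_0 < v_1 < v_2 < v_3 < v_4. The simplices of K, each written with vertices in increasing order, are:

  0-simplices (5): [v_0], [v_1], [v_2], [v_3], [v_4]
  1-simplices (10): [v_0,v_1], [v_0,v_2], [v_0,v_3], [v_0,v_4], [v_1,v_2], [v_1,v_3], [v_1,v_4], [v_2,v_3], [v_2,v_4], [v_3,v_4]
  2-simplices (10): [v_0,v_1,v_2], [v_0,v_1,v_3], [v_0,v_1,v_4], [v_0,v_2,v_3], [v_0,v_2,v_4], [v_0,v_3,v_4], [v_1,v_2,v_3], [v_1,v_2,v_4], [v_1,v_3,v_4], [v_2,v_3,v_4]
  3-simplices (5): [v_0,v_1,v_2,v_3], [v_0,v_1,v_2,v_4], [v_0,v_1,v_3,v_4], [v_0,v_2,v_3,v_4], [v_1,v_2,v_3,v_4]

giving chain groups C_0 ≅ Z^5, C_1 ≅ Z^10, C_2 ≅ Z^10, C_3 ≅ Z^5.

Boundary ∂_1: C_1 → C_0 sends each edge [p,q] (with p < q) to q − p.
The resulting 5×10 matrix has rank 4, and its Smith normal form has invariant factors (1,1,1,1).

Boundary ∂_2: C_2 → C_1 sends each 2-simplex [p,q,r] to [q,r] − [p,r] + [p,q]. For instance
  ∂[v_0,v_3,v_4] = [v_3,v_4] − [v_0,v_4] + [v_0,v_3],
  ∂[v_0,v_1,v_3] = [v_1,v_3] − [v_0,v_3] + [v_0,v_1].
The resulting 10×10 matrix has rank 6, and its Smith normal form has invariant factors (1,1,1,1,1,1).

The boundary map ∂_3: C_3 → C_2 sends each 3-simplex σ to the alternating sum Σ_i (−1)^i (σ with its i-th vertex removed). For instance
  ∂[v_1,v_2,v_3,v_4] = [v_2,v_3,v_4] − [v_1,v_3,v_4] + [v_1,v_2,v_4] − [v_1,v_2,v_3],
  ∂[v_0,v_1,v_2,v_4] = [v_1,v_2,v_4] − [v_0,v_2,v_4] + [v_0,v_1,v_4] − [v_0,v_1,v_2].
The 10×5 boundary matrix has rank 4 and Smith normal form diag(1,1,1,1).

Now H_k = ker ∂_k / im ∂_{k+1}, so:

  H_0: rank C_0 − rank ∂_1 = 5 − 4 = 1, and the invariant factors of ∂_1 are all 1, so H_0 = Z.
  H_1: rank ker ∂_1 − rank ∂_2 = (10 − 4) − 6 = 0, and the invariant factors of ∂_2 are all 1, so H_1 = 0.
  H_2: rank ker ∂_2 − rank ∂_3 = (10 − 6) − 4 = 0, and the invariant factors of ∂_3 are all 1, so H_2 = 0.
  H_3: rank ker ∂_3 − rank ∂_4 = (5 − 4) − 0 = 1, and there is no ∂_4, so H_3 = Z.

As a check, the Euler characteristic is 5 − 10 + 10 − 5 = 0, which agrees with 1 − 0 + 0 − 1 = 0.
(K is a triangulation of the 3-sphere S^3.)

H_0 = Z,  H_1 = 0,  H_2 = 0,  H_3 = Z.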